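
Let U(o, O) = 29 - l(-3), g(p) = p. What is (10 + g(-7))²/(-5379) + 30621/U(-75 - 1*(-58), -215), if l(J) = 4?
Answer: 54903378/44825 ≈ 1224.8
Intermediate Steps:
U(o, O) = 25 (U(o, O) = 29 - 1*4 = 29 - 4 = 25)
(10 + g(-7))²/(-5379) + 30621/U(-75 - 1*(-58), -215) = (10 - 7)²/(-5379) + 30621/25 = 3²*(-1/5379) + 30621*(1/25) = 9*(-1/5379) + 30621/25 = -3/1793 + 30621/25 = 54903378/44825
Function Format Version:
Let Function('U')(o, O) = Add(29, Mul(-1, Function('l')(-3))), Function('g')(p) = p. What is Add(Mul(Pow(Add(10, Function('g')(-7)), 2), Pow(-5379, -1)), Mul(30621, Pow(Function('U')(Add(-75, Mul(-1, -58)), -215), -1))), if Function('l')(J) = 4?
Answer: Rational(54903378, 44825) ≈ 1224.8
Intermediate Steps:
Function('U')(o, O) = 25 (Function('U')(o, O) = Add(29, Mul(-1, 4)) = Add(29, -4) = 25)
Add(Mul(Pow(Add(10, Function('g')(-7)), 2), Pow(-5379, -1)), Mul(30621, Pow(Function('U')(Add(-75, Mul(-1, -58)), -215), -1))) = Add(Mul(Pow(Add(10, -7), 2), Pow(-5379, -1)), Mul(30621, Pow(25, -1))) = Add(Mul(Pow(3, 2), Rational(-1, 5379)), Mul(30621, Rational(1, 25))) = Add(Mul(9, Rational(-1, 5379)), Rational(30621, 25)) = Add(Rational(-3, 1793), Rational(30621, 25)) = Rational(54903378, 44825)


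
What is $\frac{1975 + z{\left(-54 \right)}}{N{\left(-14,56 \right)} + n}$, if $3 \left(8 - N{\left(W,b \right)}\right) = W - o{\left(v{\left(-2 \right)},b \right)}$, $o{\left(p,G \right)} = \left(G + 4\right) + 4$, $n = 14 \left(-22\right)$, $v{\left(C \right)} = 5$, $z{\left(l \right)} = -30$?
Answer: $- \frac{1945}{274} \approx -7.0985$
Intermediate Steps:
$n = -308$
$o{\left(p,G \right)} = 8 + G$ ($o{\left(p,G \right)} = \left(4 + G\right) + 4 = 8 + G$)
$N{\left(W,b \right)} = \frac{32}{3} - \frac{W}{3} + \frac{b}{3}$ ($N{\left(W,b \right)} = 8 - \frac{W - \left(8 + b\right)}{3} = 8 - \frac{-8 + W - b}{3} = 8 + \left(\frac{8}{3} - \frac{W}{3} + \frac{b}{3}\right) = \frac{32}{3} - \frac{W}{3} + \frac{b}{3}$)
$\frac{1975 + z{\left(-54 \right)}}{N{\left(-14,56 \right)} + n} = \frac{1975 - 30}{\left(\frac{32}{3} - - \frac{14}{3} + \frac{1}{3} \cdot 56\right) - 308} = \frac{1945}{\left(\frac{32}{3} + \frac{14}{3} + \frac{56}{3}\right) - 308} = \frac{1945}{34 - 308} = \frac{1945}{-274} = 1945 \left(- \frac{1}{274}\right) = - \frac{1945}{274}$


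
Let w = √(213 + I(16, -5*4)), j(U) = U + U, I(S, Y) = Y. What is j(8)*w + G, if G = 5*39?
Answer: 195 + 16*√193 ≈ 417.28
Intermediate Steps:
j(U) = 2*U
G = 195
w = √193 (w = √(213 - 5*4) = √(213 - 20) = √193 ≈ 13.892)
j(8)*w + G = (2*8)*√193 + 195 = 16*√193 + 195 = 195 + 16*√193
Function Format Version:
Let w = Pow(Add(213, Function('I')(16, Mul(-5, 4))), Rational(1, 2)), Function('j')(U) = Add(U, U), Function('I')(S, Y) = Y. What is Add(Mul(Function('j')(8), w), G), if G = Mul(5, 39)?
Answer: Add(195, Mul(16, Pow(193, Rational(1, 2)))) ≈ 417.28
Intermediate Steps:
Function('j')(U) = Mul(2, U)
G = 195
w = Pow(193, Rational(1, 2)) (w = Pow(Add(213, Mul(-5, 4)), Rational(1, 2)) = Pow(Add(213, -20), Rational(1, 2)) = Pow(193, Rational(1, 2)) ≈ 13.892)
Add(Mul(Function('j')(8), w), G) = Add(Mul(Mul(2, 8), Pow(193, Rational(1, 2))), 195) = Add(Mul(16, Pow(193, Rational(1, 2))), 195) = Add(195, Mul(16, Pow(193, Rational(1, 2))))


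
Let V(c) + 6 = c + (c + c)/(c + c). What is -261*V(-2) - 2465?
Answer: -638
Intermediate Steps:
V(c) = -5 + c (V(c) = -6 + (c + (c + c)/(c + c)) = -6 + (c + (2*c)/((2*c))) = -6 + (c + (2*c)*(1/(2*c))) = -6 + (c + 1) = -6 + (1 + c) = -5 + c)
-261*V(-2) - 2465 = -261*(-5 - 2) - 2465 = -261*(-7) - 2465 = 1827 - 2465 = -638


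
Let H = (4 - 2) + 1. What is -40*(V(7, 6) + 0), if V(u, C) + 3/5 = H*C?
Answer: -696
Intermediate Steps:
H = 3 (H = 2 + 1 = 3)
V(u, C) = -⅗ + 3*C
-40*(V(7, 6) + 0) = -40*((-⅗ + 3*6) + 0) = -40*((-⅗ + 18) + 0) = -40*(87/5 + 0) = -40*87/5 = -696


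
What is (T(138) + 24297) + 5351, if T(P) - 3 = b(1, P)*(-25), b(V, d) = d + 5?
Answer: 26076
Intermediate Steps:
b(V, d) = 5 + d
T(P) = -122 - 25*P (T(P) = 3 + (5 + P)*(-25) = 3 + (-125 - 25*P) = -122 - 25*P)
(T(138) + 24297) + 5351 = ((-122 - 25*138) + 24297) + 5351 = ((-122 - 3450) + 24297) + 5351 = (-3572 + 24297) + 5351 = 20725 + 5351 = 26076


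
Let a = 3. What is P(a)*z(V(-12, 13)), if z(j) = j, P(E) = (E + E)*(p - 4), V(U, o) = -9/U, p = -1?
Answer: -45/2 ≈ -22.500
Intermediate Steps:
P(E) = -10*E (P(E) = (E + E)*(-1 - 4) = (2*E)*(-5) = -10*E)
P(a)*z(V(-12, 13)) = (-10*3)*(-9/(-12)) = -(-270)*(-1)/12 = -30*¾ = -45/2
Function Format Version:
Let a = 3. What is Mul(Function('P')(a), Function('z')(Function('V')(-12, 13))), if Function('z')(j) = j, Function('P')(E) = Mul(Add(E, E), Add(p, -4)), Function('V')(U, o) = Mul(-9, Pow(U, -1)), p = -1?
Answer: Rational(-45, 2) ≈ -22.500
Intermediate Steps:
Function('P')(E) = Mul(-10, E) (Function('P')(E) = Mul(Add(E, E), Add(-1, -4)) = Mul(Mul(2, E), -5) = Mul(-10, E))
Mul(Function('P')(a), Function('z')(Function('V')(-12, 13))) = Mul(Mul(-10, 3), Mul(-9, Pow(-12, -1))) = Mul(-30, Mul(-9, Rational(-1, 12))) = Mul(-30, Rational(3, 4)) = Rational(-45, 2)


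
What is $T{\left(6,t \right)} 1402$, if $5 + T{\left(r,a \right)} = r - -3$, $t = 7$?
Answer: $5608$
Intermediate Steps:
$T{\left(r,a \right)} = -2 + r$ ($T{\left(r,a \right)} = -5 + \left(r - -3\right) = -5 + \left(r + 3\right) = -5 + \left(3 + r\right) = -2 + r$)
$T{\left(6,t \right)} 1402 = \left(-2 + 6\right) 1402 = 4 \cdot 1402 = 5608$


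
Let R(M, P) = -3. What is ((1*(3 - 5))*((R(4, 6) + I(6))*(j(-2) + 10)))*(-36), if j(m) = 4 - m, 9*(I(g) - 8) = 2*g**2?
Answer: 14976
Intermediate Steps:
I(g) = 8 + 2*g**2/9 (I(g) = 8 + (2*g**2)/9 = 8 + 2*g**2/9)
((1*(3 - 5))*((R(4, 6) + I(6))*(j(-2) + 10)))*(-36) = ((1*(3 - 5))*((-3 + (8 + (2/9)*6**2))*((4 - 1*(-2)) + 10)))*(-36) = ((1*(-2))*((-3 + (8 + (2/9)*36))*((4 + 2) + 10)))*(-36) = -2*(-3 + (8 + 8))*(6 + 10)*(-36) = -2*(-3 + 16)*16*(-36) = -26*16*(-36) = -2*208*(-36) = -416*(-36) = 14976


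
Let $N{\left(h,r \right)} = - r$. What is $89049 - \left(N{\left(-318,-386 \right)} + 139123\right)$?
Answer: $-50460$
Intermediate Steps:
$89049 - \left(N{\left(-318,-386 \right)} + 139123\right) = 89049 - \left(\left(-1\right) \left(-386\right) + 139123\right) = 89049 - \left(386 + 139123\right) = 89049 - 139509 = -50460$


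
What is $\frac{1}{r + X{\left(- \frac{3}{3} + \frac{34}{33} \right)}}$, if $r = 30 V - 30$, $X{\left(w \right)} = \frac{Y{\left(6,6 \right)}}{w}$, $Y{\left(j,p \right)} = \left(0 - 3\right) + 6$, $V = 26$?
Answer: $\frac{1}{849} \approx 0.0011779$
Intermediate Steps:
$Y{\left(j,p \right)} = 3$ ($Y{\left(j,p \right)} = -3 + 6 = 3$)
$X{\left(w \right)} = \frac{3}{w}$
$r = 750$ ($r = 30 \cdot 26 - 30 = 780 - 30 = 750$)
$\frac{1}{r + X{\left(- \frac{3}{3} + \frac{34}{33} \right)}} = \frac{1}{750 + \frac{3}{- \frac{3}{3} + \frac{34}{33}}} = \frac{1}{750 + \frac{3}{\left(-3\right) \frac{1}{3} + 34 \cdot \frac{1}{33}}} = \frac{1}{750 + \frac{3}{-1 + \frac{34}{33}}} = \frac{1}{750 + 3 \frac{1}{\frac{1}{33}}} = \frac{1}{750 + 3 \cdot 33} = \frac{1}{750 + 99} = \frac{1}{849}$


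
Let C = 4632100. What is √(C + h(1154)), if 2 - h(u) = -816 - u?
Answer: 2*√1158518 ≈ 2152.7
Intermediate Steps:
h(u) = 818 + u (h(u) = 2 - (-816 - u) = 2 + (816 + u) = 818 + u)
√(C + h(1154)) = √(4632100 + (818 + 1154)) = √(4632100 + 1972) = √4634072 = 2*√1158518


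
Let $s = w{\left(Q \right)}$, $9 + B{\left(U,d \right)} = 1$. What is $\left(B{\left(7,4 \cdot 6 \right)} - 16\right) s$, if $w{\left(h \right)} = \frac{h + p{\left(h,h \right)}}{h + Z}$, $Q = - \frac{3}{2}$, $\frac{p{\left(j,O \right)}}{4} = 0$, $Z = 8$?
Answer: $\frac{72}{13} \approx 5.5385$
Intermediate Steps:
$p{\left(j,O \right)} = 0$ ($p{\left(j,O \right)} = 4 \cdot 0 = 0$)
$Q = - \frac{3}{2}$ ($Q = \left(-3\right) \frac{1}{2} = - \frac{3}{2} \approx -1.5$)
$B{\left(U,d \right)} = -8$ ($B{\left(U,d \right)} = -9 + 1 = -8$)
$w{\left(h \right)} = \frac{h}{8 + h}$ ($w{\left(h \right)} = \frac{h + 0}{h + 8} = \frac{h}{8 + h}$)
$s = - \frac{3}{13}$ ($s = - \frac{3}{2 \left(8 - \frac{3}{2}\right)} = - \frac{3}{2 \cdot \frac{13}{2}} = \left(- \frac{3}{2}\right) \frac{2}{13} = - \frac{3}{13} \approx -0.23077$)
$\left(B{\left(7,4 \cdot 6 \right)} - 16\right) s = \left(-8 - 16\right) \left(- \frac{3}{13}\right) = \left(-24\right) \left(- \frac{3}{13}\right) = \frac{72}{13}$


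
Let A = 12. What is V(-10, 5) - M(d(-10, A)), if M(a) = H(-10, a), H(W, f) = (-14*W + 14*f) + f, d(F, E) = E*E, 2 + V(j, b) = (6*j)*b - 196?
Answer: -2798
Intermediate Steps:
V(j, b) = -198 + 6*b*j (V(j, b) = -2 + ((6*j)*b - 196) = -2 + (6*b*j - 196) = -2 + (-196 + 6*b*j) = -198 + 6*b*j)
d(F, E) = E²
H(W, f) = -14*W + 15*f
M(a) = 140 + 15*a (M(a) = -14*(-10) + 15*a = 140 + 15*a)
V(-10, 5) - M(d(-10, A)) = (-198 + 6*5*(-10)) - (140 + 15*12²) = (-198 - 300) - (140 + 15*144) = -498 - (140 + 2160) = -498 - 1*2300 = -498 - 2300 = -2798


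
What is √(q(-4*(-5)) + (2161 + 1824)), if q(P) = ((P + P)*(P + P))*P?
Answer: √35985 ≈ 189.70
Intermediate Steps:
q(P) = 4*P³ (q(P) = ((2*P)*(2*P))*P = (4*P²)*P = 4*P³)
√(q(-4*(-5)) + (2161 + 1824)) = √(4*(-4*(-5))³ + (2161 + 1824)) = √(4*20³ + 3985) = √(4*8000 + 3985) = √(32000 + 3985) = √35985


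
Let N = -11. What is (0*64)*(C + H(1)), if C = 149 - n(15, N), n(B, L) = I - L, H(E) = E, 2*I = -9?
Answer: 0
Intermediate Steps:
I = -9/2 (I = (1/2)*(-9) = -9/2 ≈ -4.5000)
n(B, L) = -9/2 - L
C = 285/2 (C = 149 - (-9/2 - 1*(-11)) = 149 - (-9/2 + 11) = 149 - 1*13/2 = 149 - 13/2 = 285/2 ≈ 142.50)
(0*64)*(C + H(1)) = (0*64)*(285/2 + 1) = 0*(287/2) = 0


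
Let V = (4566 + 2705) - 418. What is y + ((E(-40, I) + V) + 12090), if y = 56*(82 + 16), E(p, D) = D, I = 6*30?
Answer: 24611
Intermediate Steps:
I = 180
V = 6853 (V = 7271 - 418 = 6853)
y = 5488 (y = 56*98 = 5488)
y + ((E(-40, I) + V) + 12090) = 5488 + ((180 + 6853) + 12090) = 5488 + (7033 + 12090) = 5488 + 19123 = 24611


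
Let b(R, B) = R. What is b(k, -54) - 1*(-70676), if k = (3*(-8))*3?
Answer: 70604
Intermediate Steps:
k = -72 (k = -24*3 = -72)
b(k, -54) - 1*(-70676) = -72 - 1*(-70676) = -72 + 70676 = 70604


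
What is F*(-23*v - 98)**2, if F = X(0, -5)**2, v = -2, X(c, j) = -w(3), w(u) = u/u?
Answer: 2704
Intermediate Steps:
w(u) = 1
X(c, j) = -1 (X(c, j) = -1*1 = -1)
F = 1 (F = (-1)**2 = 1)
F*(-23*v - 98)**2 = 1*(-23*(-2) - 98)**2 = 1*(46 - 98)**2 = 1*(-52)**2 = 1*2704 = 2704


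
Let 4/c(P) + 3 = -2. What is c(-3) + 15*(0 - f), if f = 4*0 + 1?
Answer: -79/5 ≈ -15.800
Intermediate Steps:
f = 1 (f = 0 + 1 = 1)
c(P) = -4/5 (c(P) = 4/(-3 - 2) = 4/(-5) = 4*(-1/5) = -4/5)
c(-3) + 15*(0 - f) = -4/5 + 15*(0 - 1*1) = -4/5 + 15*(0 - 1) = -4/5 + 15*(-1) = -4/5 - 15 = -79/5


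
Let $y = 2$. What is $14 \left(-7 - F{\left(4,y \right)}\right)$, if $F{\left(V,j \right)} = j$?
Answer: $-126$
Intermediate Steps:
$14 \left(-7 - F{\left(4,y \right)}\right) = 14 \left(-7 - 2\right) = 14 \left(-9\right) = -126$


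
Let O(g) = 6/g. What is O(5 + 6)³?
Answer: 216/1331 ≈ 0.16228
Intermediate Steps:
O(5 + 6)³ = (6/(5 + 6))³ = (6/11)³ = 216/1331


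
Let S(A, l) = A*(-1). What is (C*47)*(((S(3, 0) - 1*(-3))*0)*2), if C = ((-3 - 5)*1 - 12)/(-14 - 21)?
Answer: 0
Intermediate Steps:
S(A, l) = -A
C = 4/7 (C = (-8*1 - 12)/(-35) = (-8 - 12)*(-1/35) = -20*(-1/35) = 4/7 ≈ 0.57143)
(C*47)*(((S(3, 0) - 1*(-3))*0)*2) = ((4/7)*47)*(((-1*3 - 1*(-3))*0)*2) = 188*(((-3 + 3)*0)*2)/7 = 188*((0*0)*2)/7 = 188*(0*2)/7 = (188/7)*0 = 0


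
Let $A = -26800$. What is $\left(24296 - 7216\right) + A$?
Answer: $-9720$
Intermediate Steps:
$\left(24296 - 7216\right) + A = \left(24296 - 7216\right) - 26800 = 17080 - 26800 = -9720$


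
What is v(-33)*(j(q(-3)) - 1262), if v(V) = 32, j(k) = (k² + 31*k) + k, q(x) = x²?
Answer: -28576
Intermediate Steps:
j(k) = k² + 32*k
v(-33)*(j(q(-3)) - 1262) = 32*((-3)²*(32 + (-3)²) - 1262) = 32*(9*(32 + 9) - 1262) = 32*(9*41 - 1262) = 32*(369 - 1262) = 32*(-893) = -28576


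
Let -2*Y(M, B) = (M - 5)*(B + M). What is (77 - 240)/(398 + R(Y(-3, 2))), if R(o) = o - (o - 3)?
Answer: -163/401 ≈ -0.40648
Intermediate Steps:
Y(M, B) = -(-5 + M)*(B + M)/2 (Y(M, B) = -(M - 5)*(B + M)/2 = -(-5 + M)*(B + M)/2)
R(o) = 3 (R(o) = o - (-3 + o) = o + (3 - o) = 3)
(77 - 240)/(398 + R(Y(-3, 2))) = (77 - 240)/(398 + 3) = -163/401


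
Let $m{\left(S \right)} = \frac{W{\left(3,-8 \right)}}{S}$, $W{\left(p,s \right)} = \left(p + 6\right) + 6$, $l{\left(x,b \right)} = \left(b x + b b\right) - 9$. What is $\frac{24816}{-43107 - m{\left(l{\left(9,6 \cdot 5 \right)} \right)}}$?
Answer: $- \frac{4801896}{8341207} \approx -0.57568$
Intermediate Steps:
$l{\left(x,b \right)} = -9 + b^{2} + b x$ ($l{\left(x,b \right)} = \left(b x + b^{2}\right) - 9 = \left(b^{2} + b x\right) - 9 = -9 + b^{2} + b x$)
$W{\left(p,s \right)} = 12 + p$ ($W{\left(p,s \right)} = \left(6 + p\right) + 6 = 12 + p$)
$m{\left(S \right)} = \frac{15}{S}$ ($m{\left(S \right)} = \frac{12 + 3}{S} = \frac{15}{S}$)
$\frac{24816}{-43107 - m{\left(l{\left(9,6 \cdot 5 \right)} \right)}} = \frac{24816}{-43107 - \frac{15}{-9 + \left(6 \cdot 5\right)^{2} + 6 \cdot 5 \cdot 9}} = \frac{24816}{-43107 - \frac{15}{-9 + 30^{2} + 30 \cdot 9}} = \frac{24816}{-43107 - \frac{15}{-9 + 900 + 270}} = \frac{24816}{-43107 - \frac{15}{1161}} = \frac{24816}{-43107 - 15 \cdot \frac{1}{1161}} = \frac{24816}{-43107 - \frac{5}{387}} = \frac{24816}{- \frac{16682414}{387}} = 24816 \left(- \frac{387}{16682414}\right) = - \frac{4801896}{8341207}$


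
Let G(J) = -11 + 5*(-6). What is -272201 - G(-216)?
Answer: -272160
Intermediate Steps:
G(J) = -41 (G(J) = -11 - 30 = -41)
-272201 - G(-216) = -272201 - 1*(-41) = -272201 + 41 = -272160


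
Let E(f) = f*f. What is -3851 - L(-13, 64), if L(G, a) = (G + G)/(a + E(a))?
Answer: -616159/160 ≈ -3851.0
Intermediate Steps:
E(f) = f**2
L(G, a) = 2*G/(a + a**2) (L(G, a) = (G + G)/(a + a**2) = (2*G)/(a + a**2) = 2*G/(a + a**2))
-3851 - L(-13, 64) = -3851 - 2*(-13)/(64*(1 + 64)) = -3851 - 2*(-13)/(64*65) = -3851 - 1*(-1/160) = -3851 + 1/160 = -616159/160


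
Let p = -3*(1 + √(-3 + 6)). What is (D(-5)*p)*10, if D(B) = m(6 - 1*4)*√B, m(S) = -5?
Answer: 150*I*(√5 + √15) ≈ 916.36*I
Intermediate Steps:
D(B) = -5*√B
p = -3 - 3*√3 (p = -3*(1 + √3) = -3 - 3*√3 ≈ -8.1962)
(D(-5)*p)*10 = ((-5*I*√5)*(-3 - 3*√3))*10 = -5*I*√5*(-3 - 3*√3)*10 = -50*I*√5*(-3 - 3*√3)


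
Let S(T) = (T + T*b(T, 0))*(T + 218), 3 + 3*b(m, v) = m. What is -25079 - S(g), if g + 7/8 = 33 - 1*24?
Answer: -15388123/512 ≈ -30055.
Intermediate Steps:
b(m, v) = -1 + m/3
g = 65/8 (g = -7/8 + (33 - 1*24) = -7/8 + (33 - 24) = -7/8 + 9 = 65/8 ≈ 8.1250)
S(T) = (218 + T)*(T + T*(-1 + T/3)) (S(T) = (T + T*(-1 + T/3))*(T + 218) = (T + T*(-1 + T/3))*(218 + T) = (218 + T)*(T + T*(-1 + T/3)))
-25079 - S(g) = -25079 - (65/8)²*(218 + 65/8)/3 = -25079 - 4225*1809/(3*64*8) = -25079 - 1*2547675/512 = -25079 - 2547675/512 = -15388123/512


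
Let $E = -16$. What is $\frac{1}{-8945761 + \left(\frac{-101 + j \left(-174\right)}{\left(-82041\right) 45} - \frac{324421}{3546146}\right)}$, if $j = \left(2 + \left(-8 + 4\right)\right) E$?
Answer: $- \frac{13091821379370}{117116306292143295641} \approx -1.1178 \cdot 10^{-7}$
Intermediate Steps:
$j = 32$ ($j = \left(2 + \left(-8 + 4\right)\right) \left(-16\right) = \left(2 - 4\right) \left(-16\right) = \left(-2\right) \left(-16\right) = 32$)
$\frac{1}{-8945761 + \left(\frac{-101 + j \left(-174\right)}{\left(-82041\right) 45} - \frac{324421}{3546146}\right)} = \frac{1}{-8945761 - \left(\frac{324421}{3546146} - \frac{-101 + 32 \left(-174\right)}{\left(-82041\right) 45}\right)} = \frac{1}{-8945761 - \left(\frac{324421}{3546146} - \frac{-101 - 5568}{-3691845}\right)} = \frac{1}{-8945761 - \frac{1177608945071}{13091821379370}} = \frac{1}{- \frac{117116306292143295641}{13091821379370}} = - \frac{13091821379370}{117116306292143295641}$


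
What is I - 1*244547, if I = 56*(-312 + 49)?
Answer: -259275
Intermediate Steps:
I = -14728 (I = 56*(-263) = -14728)
I - 1*244547 = -14728 - 1*244547 = -14728 - 244547 = -259275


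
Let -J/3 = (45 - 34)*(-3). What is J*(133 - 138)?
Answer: -495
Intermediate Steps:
J = 99 (J = -3*(45 - 34)*(-3) = -33*(-3) = -3*(-33) = 99)
J*(133 - 138) = 99*(133 - 138) = 99*(-5) = -495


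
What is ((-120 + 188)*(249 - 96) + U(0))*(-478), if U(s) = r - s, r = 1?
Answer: -4973590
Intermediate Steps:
U(s) = 1 - s
((-120 + 188)*(249 - 96) + U(0))*(-478) = ((-120 + 188)*(249 - 96) + (1 - 1*0))*(-478) = (68*153 + (1 + 0))*(-478) = (10404 + 1)*(-478) = 10405*(-478) = -4973590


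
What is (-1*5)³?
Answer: -125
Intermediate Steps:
(-1*5)³ = (-5)³ = -125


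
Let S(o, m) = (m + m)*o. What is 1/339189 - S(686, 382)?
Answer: -177770311655/339189 ≈ -5.2410e+5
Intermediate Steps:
S(o, m) = 2*m*o (S(o, m) = (2*m)*o = 2*m*o)
1/339189 - S(686, 382) = 1/339189 - 2*382*686 = 1/339189 - 1*524104 = 1/339189 - 524104 = -177770311655/339189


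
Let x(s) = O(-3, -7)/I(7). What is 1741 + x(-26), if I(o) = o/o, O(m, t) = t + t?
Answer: 1727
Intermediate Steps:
O(m, t) = 2*t
I(o) = 1
x(s) = -14 (x(s) = (2*(-7))/1 = -14*1 = -14)
1741 + x(-26) = 1741 - 14 = 1727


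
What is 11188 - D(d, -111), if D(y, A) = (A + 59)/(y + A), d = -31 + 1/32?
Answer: 50825420/4543 ≈ 11188.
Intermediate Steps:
d = -991/32 (d = -31 + 1/32 = -991/32 ≈ -30.969)
D(y, A) = (59 + A)/(A + y)
11188 - D(d, -111) = 11188 - (59 - 111)/(-111 - 991/32) = 11188 - (-52)/(-4543/32) = 11188 - (-32)*(-52)/4543 = 11188 - 1*1664/4543 = 11188 - 1664/4543 = 50825420/4543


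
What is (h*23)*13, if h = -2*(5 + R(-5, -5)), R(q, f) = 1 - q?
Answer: -6578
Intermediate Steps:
h = -22 (h = -2*(5 + (1 - 1*(-5))) = -2*(5 + (1 + 5)) = -2*(5 + 6) = -2*11 = -22)
(h*23)*13 = -22*23*13 = -506*13 = -6578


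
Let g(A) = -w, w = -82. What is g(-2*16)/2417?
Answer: 82/2417 ≈ 0.033926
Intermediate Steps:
g(A) = 82 (g(A) = -1*(-82) = 82)
g(-2*16)/2417 = 82/2417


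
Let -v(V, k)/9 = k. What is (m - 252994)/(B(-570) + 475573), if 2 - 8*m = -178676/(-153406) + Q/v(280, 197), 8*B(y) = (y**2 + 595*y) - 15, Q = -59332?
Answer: -14486874403880/27129591064719 ≈ -0.53399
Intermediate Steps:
v(V, k) = -9*k
B(y) = -15/8 + y**2/8 + 595*y/8 (B(y) = ((y**2 + 595*y) - 15)/8 = (-15 + y**2 + 595*y)/8 = -15/8 + y**2/8 + 595*y/8)
m = -29193091/7157601 (m = 1/4 - (-178676/(-153406) - 59332/((-9*197)))/8 = 1/4 - (-178676*(-1/153406) - 59332/(-1773))/8 = 1/4 - (4702/4037 - 59332*(-1/1773))/8 = 1/4 - (4702/4037 + 59332/1773)/8 = 1/4 - 1/8*247859930/7157601 = 1/4 - 123929965/28630404 = -29193091/7157601 ≈ -4.0786)
(m - 252994)/(B(-570) + 475573) = (-29193091/7157601 - 252994)/((-15/8 + (1/8)*(-570)**2 + (595/8)*(-570)) + 475573) = -1810859300485/(7157601*((-15/8 + (1/8)*324900 - 169575/4) + 475573)) = -1810859300485/(7157601*((-15/8 + 81225/2 - 169575/4) + 475573)) = -1810859300485/(7157601*(-14265/8 + 475573)) = -1810859300485/(7157601*3790319/8) = -1810859300485/7157601*8/3790319 = -14486874403880/27129591064719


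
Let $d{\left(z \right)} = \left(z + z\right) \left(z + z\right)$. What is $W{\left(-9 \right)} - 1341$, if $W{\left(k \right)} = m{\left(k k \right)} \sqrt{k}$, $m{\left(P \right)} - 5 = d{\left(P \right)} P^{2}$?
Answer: $-1341 + 516560667 i \approx -1341.0 + 5.1656 \cdot 10^{8} i$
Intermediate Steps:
$d{\left(z \right)} = 4 z^{2}$ ($d{\left(z \right)} = 2 z 2 z = 4 z^{2}$)
$m{\left(P \right)} = 5 + 4 P^{4}$ ($m{\left(P \right)} = 5 + 4 P^{2} P^{2} = 5 + 4 P^{4}$)
$W{\left(k \right)} = \sqrt{k} \left(5 + 4 k^{8}\right)$ ($W{\left(k \right)} = \left(5 + 4 \left(k k\right)^{4}\right) \sqrt{k} = \left(5 + 4 \left(k^{2}\right)^{4}\right) \sqrt{k} = \left(5 + 4 k^{8}\right) \sqrt{k} = \sqrt{k} \left(5 + 4 k^{8}\right)$)
$W{\left(-9 \right)} - 1341 = \sqrt{-9} \left(5 + 4 \left(-9\right)^{8}\right) - 1341 = 3 i \left(5 + 4 \cdot 43046721\right) - 1341 = 3 i \left(5 + 172186884\right) - 1341 = 3 i 172186889 - 1341 = 516560667 i - 1341 = -1341 + 516560667 i$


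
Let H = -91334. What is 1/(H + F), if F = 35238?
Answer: -1/56096 ≈ -1.7827e-5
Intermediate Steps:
1/(H + F) = 1/(-91334 + 35238) = 1/(-56096) = -1/56096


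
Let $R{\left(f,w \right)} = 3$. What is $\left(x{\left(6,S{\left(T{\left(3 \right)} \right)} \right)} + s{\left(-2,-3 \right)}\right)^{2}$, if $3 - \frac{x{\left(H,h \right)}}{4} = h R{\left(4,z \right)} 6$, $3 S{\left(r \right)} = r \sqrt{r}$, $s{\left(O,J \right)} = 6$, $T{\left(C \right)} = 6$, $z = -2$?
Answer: $124740 - 5184 \sqrt{6} \approx 1.1204 \cdot 10^{5}$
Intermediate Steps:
$S{\left(r \right)} = \frac{r^{\frac{3}{2}}}{3}$ ($S{\left(r \right)} = \frac{r \sqrt{r}}{3} = \frac{r^{\frac{3}{2}}}{3}$)
$x{\left(H,h \right)} = 12 - 72 h$ ($x{\left(H,h \right)} = 12 - 4 h 3 \cdot 6 = 12 - 4 \cdot 3 h 6 = 12 - 4 \cdot 18 h = 12 - 72 h$)
$\left(x{\left(6,S{\left(T{\left(3 \right)} \right)} \right)} + s{\left(-2,-3 \right)}\right)^{2} = \left(\left(12 - 72 \frac{6^{\frac{3}{2}}}{3}\right) + 6\right)^{2} = \left(\left(12 - 72 \frac{6 \sqrt{6}}{3}\right) + 6\right)^{2} = \left(\left(12 - 72 \cdot 2 \sqrt{6}\right) + 6\right)^{2} = \left(\left(12 - 144 \sqrt{6}\right) + 6\right)^{2} = \left(18 - 144 \sqrt{6}\right)^{2}$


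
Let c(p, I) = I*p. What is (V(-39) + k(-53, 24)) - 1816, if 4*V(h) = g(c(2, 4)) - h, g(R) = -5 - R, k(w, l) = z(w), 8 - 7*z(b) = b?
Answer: -25211/14 ≈ -1800.8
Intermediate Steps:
z(b) = 8/7 - b/7
k(w, l) = 8/7 - w/7
V(h) = -13/4 - h/4 (V(h) = ((-5 - 4*2) - h)/4 = ((-5 - 1*8) - h)/4 = ((-5 - 8) - h)/4 = (-13 - h)/4 = -13/4 - h/4)
(V(-39) + k(-53, 24)) - 1816 = ((-13/4 - 1/4*(-39)) + (8/7 - 1/7*(-53))) - 1816 = ((-13/4 + 39/4) + (8/7 + 53/7)) - 1816 = (13/2 + 61/7) - 1816 = 213/14 - 1816 = -25211/14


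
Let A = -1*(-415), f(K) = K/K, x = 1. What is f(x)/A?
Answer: 1/415 ≈ 0.0024096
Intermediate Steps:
f(K) = 1
A = 415
f(x)/A = 1/415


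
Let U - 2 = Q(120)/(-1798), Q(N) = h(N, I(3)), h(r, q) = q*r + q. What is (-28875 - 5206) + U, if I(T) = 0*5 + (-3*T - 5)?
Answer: -30636174/899 ≈ -34078.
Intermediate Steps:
I(T) = -5 - 3*T (I(T) = 0 + (-5 - 3*T) = -5 - 3*T)
h(r, q) = q + q*r
Q(N) = -14 - 14*N (Q(N) = (-5 - 3*3)*(1 + N) = (-5 - 9)*(1 + N) = -14*(1 + N) = -14 - 14*N)
U = 2645/899 (U = 2 + (-14 - 14*120)/(-1798) = 2 + (-14 - 1680)*(-1/1798) = 2 - 1694*(-1/1798) = 2 + 847/899 = 2645/899 ≈ 2.9422)
(-28875 - 5206) + U = (-28875 - 5206) + 2645/899 = -34081 + 2645/899 = -30636174/899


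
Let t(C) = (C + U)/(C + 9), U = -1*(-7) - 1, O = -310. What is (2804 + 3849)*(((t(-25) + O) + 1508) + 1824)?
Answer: 321812263/16 ≈ 2.0113e+7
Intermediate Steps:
U = 6 (U = 7 - 1 = 6)
t(C) = (6 + C)/(9 + C) (t(C) = (C + 6)/(C + 9) = (6 + C)/(9 + C))
(2804 + 3849)*(((t(-25) + O) + 1508) + 1824) = (2804 + 3849)*((((6 - 25)/(9 - 25) - 310) + 1508) + 1824) = 6653*(((-19/(-16) - 310) + 1508) + 1824) = 6653*(((-1/16*(-19) - 310) + 1508) + 1824) = 6653*(((19/16 - 310) + 1508) + 1824) = 6653*((-4941/16 + 1508) + 1824) = 6653*(19187/16 + 1824) = 6653*(48371/16) = 321812263/16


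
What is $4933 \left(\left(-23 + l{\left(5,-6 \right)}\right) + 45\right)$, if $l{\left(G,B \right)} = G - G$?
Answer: $108526$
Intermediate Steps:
$l{\left(G,B \right)} = 0$
$4933 \left(\left(-23 + l{\left(5,-6 \right)}\right) + 45\right) = 4933 \left(\left(-23 + 0\right) + 45\right) = 4933 \left(-23 + 45\right) = 4933 \cdot 22 = 108526$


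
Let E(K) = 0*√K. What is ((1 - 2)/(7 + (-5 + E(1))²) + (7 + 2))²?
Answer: 82369/1024 ≈ 80.438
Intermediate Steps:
E(K) = 0
((1 - 2)/(7 + (-5 + E(1))²) + (7 + 2))² = ((1 - 2)/(7 + (-5 + 0)²) + (7 + 2))² = (-1/(7 + (-5)²) + 9)² = (-1/(7 + 25) + 9)² = (-1/32 + 9)² = (287/32)² = 82369/1024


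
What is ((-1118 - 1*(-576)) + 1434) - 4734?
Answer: -3842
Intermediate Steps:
((-1118 - 1*(-576)) + 1434) - 4734 = ((-1118 + 576) + 1434) - 4734 = (-542 + 1434) - 4734 = 892 - 4734 = -3842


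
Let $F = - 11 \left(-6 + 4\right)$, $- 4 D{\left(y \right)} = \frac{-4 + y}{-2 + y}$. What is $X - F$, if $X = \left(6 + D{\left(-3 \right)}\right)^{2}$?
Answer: $\frac{3969}{400} \approx 9.9225$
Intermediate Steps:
$D{\left(y \right)} = - \frac{-4 + y}{4 \left(-2 + y\right)}$ ($D{\left(y \right)} = - \frac{\left(-4 + y\right) \frac{1}{-2 + y}}{4} = - \frac{\frac{1}{-2 + y} \left(-4 + y\right)}{4} = - \frac{-4 + y}{4 \left(-2 + y\right)}$)
$F = 22$ ($F = \left(-11\right) \left(-2\right) = 22$)
$X = \frac{12769}{400}$ ($X = \left(6 + \frac{4 - -3}{4 \left(-2 - 3\right)}\right)^{2} = \left(6 + \frac{4 + 3}{4 \left(-5\right)}\right)^{2} = \left(6 + \frac{1}{4} \left(- \frac{1}{5}\right) 7\right)^{2} = \left(6 - \frac{7}{20}\right)^{2} = \left(\frac{113}{20}\right)^{2} = \frac{12769}{400} \approx 31.922$)
$X - F = \frac{12769}{400} - 22 = \frac{3969}{400}$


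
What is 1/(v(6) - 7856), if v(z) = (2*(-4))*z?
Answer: -1/7904 ≈ -0.00012652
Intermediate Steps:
v(z) = -8*z
1/(v(6) - 7856) = 1/(-8*6 - 7856) = 1/(-48 - 7856) = 1/(-7904) = -1/7904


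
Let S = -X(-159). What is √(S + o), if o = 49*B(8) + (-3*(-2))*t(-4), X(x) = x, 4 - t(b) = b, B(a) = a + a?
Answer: √991 ≈ 31.480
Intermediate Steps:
B(a) = 2*a
t(b) = 4 - b
S = 159 (S = -1*(-159) = 159)
o = 832 (o = 49*(2*8) + (-3*(-2))*(4 - 1*(-4)) = 49*16 + 6*(4 + 4) = 784 + 6*8 = 784 + 48 = 832)
√(S + o) = √(159 + 832) = √991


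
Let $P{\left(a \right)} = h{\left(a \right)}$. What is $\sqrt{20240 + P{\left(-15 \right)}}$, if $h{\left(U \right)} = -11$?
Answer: $\sqrt{20229} \approx 142.23$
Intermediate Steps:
$P{\left(a \right)} = -11$
$\sqrt{20240 + P{\left(-15 \right)}} = \sqrt{20240 - 11} = \sqrt{20229}$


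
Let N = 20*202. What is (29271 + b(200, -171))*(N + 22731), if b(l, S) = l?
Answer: 788968141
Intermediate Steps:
N = 4040
(29271 + b(200, -171))*(N + 22731) = (29271 + 200)*(4040 + 22731) = 29471*26771 = 788968141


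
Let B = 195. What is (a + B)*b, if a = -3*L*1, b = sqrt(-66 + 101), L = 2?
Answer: 189*sqrt(35) ≈ 1118.1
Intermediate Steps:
b = sqrt(35) ≈ 5.9161
a = -6 (a = -3*2*1 = -6*1 = -6)
(a + B)*b = (-6 + 195)*sqrt(35) = 189*sqrt(35)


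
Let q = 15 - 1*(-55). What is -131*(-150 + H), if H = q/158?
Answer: 1547765/79 ≈ 19592.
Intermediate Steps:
q = 70 (q = 15 + 55 = 70)
H = 35/79 (H = 70/158 = 70*(1/158) = 35/79 ≈ 0.44304)
-131*(-150 + H) = -131*(-150 + 35/79) = -131*(-11815/79) = 1547765/79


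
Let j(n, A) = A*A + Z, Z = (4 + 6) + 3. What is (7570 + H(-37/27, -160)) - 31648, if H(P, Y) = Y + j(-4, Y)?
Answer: 1375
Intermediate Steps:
Z = 13 (Z = 10 + 3 = 13)
j(n, A) = 13 + A² (j(n, A) = A*A + 13 = A² + 13 = 13 + A²)
H(P, Y) = 13 + Y + Y² (H(P, Y) = Y + (13 + Y²) = 13 + Y + Y²)
(7570 + H(-37/27, -160)) - 31648 = (7570 + (13 - 160 + (-160)²)) - 31648 = (7570 + (13 - 160 + 25600)) - 31648 = (7570 + 25453) - 31648 = 33023 - 31648 = 1375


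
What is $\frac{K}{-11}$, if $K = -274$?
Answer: $\frac{274}{11} \approx 24.909$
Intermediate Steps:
$\frac{K}{-11} = - \frac{274}{-11} = \left(-274\right) \left(- \frac{1}{11}\right) = \frac{274}{11}$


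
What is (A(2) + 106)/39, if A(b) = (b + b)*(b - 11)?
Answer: 70/39 ≈ 1.7949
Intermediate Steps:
A(b) = 2*b*(-11 + b) (A(b) = (2*b)*(-11 + b) = 2*b*(-11 + b))
(A(2) + 106)/39 = (2*2*(-11 + 2) + 106)/39 = (2*2*(-9) + 106)*(1/39) = (-36 + 106)*(1/39) = 70*(1/39) = 70/39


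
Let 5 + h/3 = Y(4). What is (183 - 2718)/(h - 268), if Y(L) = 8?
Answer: 2535/259 ≈ 9.7876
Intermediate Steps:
h = 9 (h = -15 + 3*8 = -15 + 24 = 9)
(183 - 2718)/(h - 268) = (183 - 2718)/(9 - 268) = -2535/(-259) = -2535*(-1/259) = 2535/259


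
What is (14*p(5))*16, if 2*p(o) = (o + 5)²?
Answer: 11200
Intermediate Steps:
p(o) = (5 + o)²/2 (p(o) = (o + 5)²/2 = (5 + o)²/2)
(14*p(5))*16 = (14*((5 + 5)²/2))*16 = (14*((½)*10²))*16 = (14*((½)*100))*16 = (14*50)*16 = 700*16 = 11200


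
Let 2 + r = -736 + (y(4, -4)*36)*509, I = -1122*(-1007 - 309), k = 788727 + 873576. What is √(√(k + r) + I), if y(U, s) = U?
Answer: √(1476552 + √1734861) ≈ 1215.7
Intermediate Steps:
k = 1662303
I = 1476552 (I = -1122*(-1316) = 1476552)
r = 72558 (r = -2 + (-736 + (4*36)*509) = -2 + (-736 + 144*509) = -2 + (-736 + 73296) = -2 + 72560 = 72558)
√(√(k + r) + I) = √(√(1662303 + 72558) + 1476552) = √(√1734861 + 1476552) = √(1476552 + √1734861)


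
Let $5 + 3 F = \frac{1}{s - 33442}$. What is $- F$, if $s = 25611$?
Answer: $\frac{13052}{7831} \approx 1.6667$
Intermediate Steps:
$F = - \frac{13052}{7831}$ ($F = - \frac{5}{3} + \frac{1}{3 \left(25611 - 33442\right)} = - \frac{5}{3} + \frac{1}{3 \left(-7831\right)} = - \frac{5}{3} + \frac{1}{3} \left(- \frac{1}{7831}\right) = - \frac{5}{3} - \frac{1}{23493} = - \frac{13052}{7831} \approx -1.6667$)
$- F = \left(-1\right) \left(- \frac{13052}{7831}\right) = \frac{13052}{7831}$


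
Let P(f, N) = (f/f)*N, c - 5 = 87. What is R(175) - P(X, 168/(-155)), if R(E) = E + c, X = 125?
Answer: 41553/155 ≈ 268.08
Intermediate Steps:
c = 92 (c = 5 + 87 = 92)
P(f, N) = N (P(f, N) = 1*N = N)
R(E) = 92 + E (R(E) = E + 92 = 92 + E)
R(175) - P(X, 168/(-155)) = (92 + 175) - 168/(-155) = 267 - 168*(-1)/155 = 267 - 1*(-168/155) = 267 + 168/155 = 41553/155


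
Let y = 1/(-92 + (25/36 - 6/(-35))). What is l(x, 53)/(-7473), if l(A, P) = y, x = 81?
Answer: 420/286039039 ≈ 1.4683e-6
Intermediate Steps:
y = -1260/114829 (y = 1/(-92 + (25*(1/36) - 6*(-1/35))) = 1/(-92 + (25/36 + 6/35)) = 1/(-92 + 1091/1260) = 1/(-114829/1260) = -1260/114829 ≈ -0.010973)
l(A, P) = -1260/114829
l(x, 53)/(-7473) = -1260/114829/(-7473) = -1260/114829*(-1/7473) = 420/286039039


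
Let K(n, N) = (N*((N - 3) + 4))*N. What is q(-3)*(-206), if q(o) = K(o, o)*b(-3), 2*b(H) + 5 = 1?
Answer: -7416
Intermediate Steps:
b(H) = -2 (b(H) = -5/2 + (½)*1 = -5/2 + ½ = -2)
K(n, N) = N²*(1 + N) (K(n, N) = (N*((-3 + N) + 4))*N = (N*(1 + N))*N = N²*(1 + N))
q(o) = -2*o²*(1 + o) (q(o) = (o²*(1 + o))*(-2) = -2*o²*(1 + o))
q(-3)*(-206) = (2*(-3)²*(-1 - 1*(-3)))*(-206) = (2*9*(-1 + 3))*(-206) = (2*9*2)*(-206) = 36*(-206) = -7416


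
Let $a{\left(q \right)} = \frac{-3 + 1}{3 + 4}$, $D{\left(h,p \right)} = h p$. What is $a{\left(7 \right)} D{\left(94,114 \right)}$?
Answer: $- \frac{21432}{7} \approx -3061.7$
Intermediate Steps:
$a{\left(q \right)} = - \frac{2}{7}$
$a{\left(7 \right)} D{\left(94,114 \right)} = - \frac{2 \cdot 94 \cdot 114}{7} = \left(- \frac{2}{7}\right) 10716 = - \frac{21432}{7}$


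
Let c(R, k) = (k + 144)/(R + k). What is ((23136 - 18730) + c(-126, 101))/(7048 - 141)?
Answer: 21981/34535 ≈ 0.63649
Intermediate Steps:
c(R, k) = (144 + k)/(R + k)
((23136 - 18730) + c(-126, 101))/(7048 - 141) = ((23136 - 18730) + (144 + 101)/(-126 + 101))/(7048 - 141) = (4406 + 245/(-25))/6907 = (4406 - 1/25*245)*(1/6907) = (4406 - 49/5)*(1/6907) = (21981/5)*(1/6907) = 21981/34535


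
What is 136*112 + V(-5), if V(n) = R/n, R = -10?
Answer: 15234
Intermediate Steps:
V(n) = -10/n
136*112 + V(-5) = 136*112 - 10/(-5) = 15232 - 10*(-⅕) = 15232 + 2 = 15234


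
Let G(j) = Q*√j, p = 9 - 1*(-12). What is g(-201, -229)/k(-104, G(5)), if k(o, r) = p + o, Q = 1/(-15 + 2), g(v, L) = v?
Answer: 201/83 ≈ 2.4217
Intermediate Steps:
p = 21 (p = 9 + 12 = 21)
Q = -1/13 (Q = 1/(-13) = -1/13 ≈ -0.076923)
G(j) = -√j/13
k(o, r) = 21 + o
g(-201, -229)/k(-104, G(5)) = -201/(21 - 104) = -201/(-83) = -201*(-1/83) = 201/83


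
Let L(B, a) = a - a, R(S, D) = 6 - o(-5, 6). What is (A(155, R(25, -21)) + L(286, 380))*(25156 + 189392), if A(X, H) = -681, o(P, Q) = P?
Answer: -146107188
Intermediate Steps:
R(S, D) = 11 (R(S, D) = 6 - 1*(-5) = 6 + 5 = 11)
L(B, a) = 0
(A(155, R(25, -21)) + L(286, 380))*(25156 + 189392) = (-681 + 0)*(25156 + 189392) = -681*214548 = -146107188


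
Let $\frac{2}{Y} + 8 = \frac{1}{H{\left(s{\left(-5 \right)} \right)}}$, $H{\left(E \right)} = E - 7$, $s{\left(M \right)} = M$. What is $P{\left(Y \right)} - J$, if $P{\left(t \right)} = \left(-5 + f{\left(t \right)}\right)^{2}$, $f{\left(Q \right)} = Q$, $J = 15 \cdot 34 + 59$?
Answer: $- \frac{5094640}{9409} \approx -541.46$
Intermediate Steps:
$J = 569$ ($J = 510 + 59 = 569$)
$H{\left(E \right)} = -7 + E$ ($H{\left(E \right)} = E - 7 = -7 + E$)
$Y = - \frac{24}{97}$ ($Y = \frac{2}{-8 + \frac{1}{-7 - 5}} = \frac{2}{-8 + \frac{1}{-12}} = \frac{2}{-8 - \frac{1}{12}} = \frac{2}{- \frac{97}{12}} = 2 \left(- \frac{12}{97}\right) = - \frac{24}{97} \approx -0.24742$)
$P{\left(t \right)} = \left(-5 + t\right)^{2}$
$P{\left(Y \right)} - J = \left(-5 - \frac{24}{97}\right)^{2} - 569 = \left(- \frac{509}{97}\right)^{2} - 569 = \frac{259081}{9409} - 569 = - \frac{5094640}{9409}$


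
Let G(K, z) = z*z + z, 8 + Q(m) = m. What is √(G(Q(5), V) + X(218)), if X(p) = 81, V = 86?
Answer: √7563 ≈ 86.965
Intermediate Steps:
Q(m) = -8 + m
G(K, z) = z + z² (G(K, z) = z² + z = z + z²)
√(G(Q(5), V) + X(218)) = √(86*(1 + 86) + 81) = √(86*87 + 81) = √(7482 + 81) = √7563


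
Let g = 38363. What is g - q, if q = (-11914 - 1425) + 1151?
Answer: 50551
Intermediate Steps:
q = -12188 (q = -13339 + 1151 = -12188)
g - q = 38363 - 1*(-12188) = 38363 + 12188 = 50551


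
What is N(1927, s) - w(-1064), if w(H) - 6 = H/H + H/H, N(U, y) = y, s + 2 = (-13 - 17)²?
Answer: 890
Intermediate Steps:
s = 898 (s = -2 + (-13 - 17)² = -2 + (-30)² = -2 + 900 = 898)
w(H) = 8 (w(H) = 6 + (H/H + H/H) = 6 + (1 + 1) = 6 + 2 = 8)
N(1927, s) - w(-1064) = 898 - 1*8 = 898 - 8 = 890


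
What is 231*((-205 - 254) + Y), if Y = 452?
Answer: -1617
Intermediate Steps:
231*((-205 - 254) + Y) = 231*((-205 - 254) + 452) = 231*(-459 + 452) = 231*(-7) = -1617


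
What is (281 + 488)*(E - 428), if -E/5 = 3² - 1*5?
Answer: -344512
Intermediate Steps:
E = -20 (E = -5*(3² - 1*5) = -5*(9 - 5) = -5*4 = -20)
(281 + 488)*(E - 428) = (281 + 488)*(-20 - 428) = 769*(-448) = -344512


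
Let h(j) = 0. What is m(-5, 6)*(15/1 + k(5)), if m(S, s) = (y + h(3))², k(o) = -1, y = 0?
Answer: 0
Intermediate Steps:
m(S, s) = 0 (m(S, s) = (0 + 0)² = 0² = 0)
m(-5, 6)*(15/1 + k(5)) = 0*(15/1 - 1) = 0*(15*1 - 1) = 0*(15 - 1) = 0*14 = 0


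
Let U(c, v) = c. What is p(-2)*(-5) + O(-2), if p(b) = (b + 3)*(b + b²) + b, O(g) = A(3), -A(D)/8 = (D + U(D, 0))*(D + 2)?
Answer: -240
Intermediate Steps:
A(D) = -16*D*(2 + D) (A(D) = -8*(D + D)*(D + 2) = -8*2*D*(2 + D) = -16*D*(2 + D))
O(g) = -240 (O(g) = 16*3*(-2 - 1*3) = 16*3*(-2 - 3) = 16*3*(-5) = -240)
p(b) = b + (3 + b)*(b + b²) (p(b) = (3 + b)*(b + b²) + b = b + (3 + b)*(b + b²))
p(-2)*(-5) + O(-2) = -2*(4 + (-2)² + 4*(-2))*(-5) - 240 = -2*(4 + 4 - 8)*(-5) - 240 = -2*0*(-5) - 240 = 0*(-5) - 240 = 0 - 240 = -240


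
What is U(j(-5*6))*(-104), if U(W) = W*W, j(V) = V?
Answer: -93600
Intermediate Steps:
U(W) = W²
U(j(-5*6))*(-104) = (-5*6)²*(-104) = (-30)²*(-104) = 900*(-104) = -93600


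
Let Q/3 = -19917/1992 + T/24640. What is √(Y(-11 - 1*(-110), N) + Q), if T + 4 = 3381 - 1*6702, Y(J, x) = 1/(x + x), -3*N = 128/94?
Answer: I*√6722300310/14608 ≈ 5.6127*I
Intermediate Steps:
N = -64/141 (N = -128/(3*94) = -⅓*64/47 = -64/141 ≈ -0.45390)
Y(J, x) = 1/(2*x)
T = -3325 (T = -4 + (3381 - 1*6702) = -4 + (3381 - 6702) = -4 - 3321 = -3325)
Q = -1776351/58432 (Q = 3*(-19917/1992 - 3325/24640) = 3*(-19917*1/1992 - 3325*1/24640) = 3*(-6639/664 - 95/704) = 3*(-592117/58432) = -1776351/58432 ≈ -30.400)
√(Y(-11 - 1*(-110), N) + Q) = √(1/(2*(-64/141)) - 1776351/58432) = √((½)*(-141/64) - 1776351/58432) = √(-141/128 - 1776351/58432) = √(-3681435/116864) = I*√6722300310/14608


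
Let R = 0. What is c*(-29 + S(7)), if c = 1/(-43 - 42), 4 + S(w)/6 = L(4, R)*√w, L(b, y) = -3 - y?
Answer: 53/85 + 18*√7/85 ≈ 1.1838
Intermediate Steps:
S(w) = -24 - 18*√w (S(w) = -24 + 6*((-3 - 1*0)*√w) = -24 + 6*((-3 + 0)*√w) = -24 + 6*(-3*√w) = -24 - 18*√w)
c = -1/85 (c = 1/(-85) = -1/85 ≈ -0.011765)
c*(-29 + S(7)) = -(-29 + (-24 - 18*√7))/85 = -(-53 - 18*√7)/85 = 53/85 + 18*√7/85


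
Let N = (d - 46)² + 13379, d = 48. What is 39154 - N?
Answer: 25771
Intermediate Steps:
N = 13383 (N = (48 - 46)² + 13379 = 2² + 13379 = 4 + 13379 = 13383)
39154 - N = 39154 - 1*13383 = 39154 - 13383 = 25771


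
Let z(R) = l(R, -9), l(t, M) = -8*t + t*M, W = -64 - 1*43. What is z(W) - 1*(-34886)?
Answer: 36705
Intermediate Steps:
W = -107 (W = -64 - 43 = -107)
l(t, M) = -8*t + M*t
z(R) = -17*R (z(R) = R*(-8 - 9) = R*(-17) = -17*R)
z(W) - 1*(-34886) = -17*(-107) - 1*(-34886) = 1819 + 34886 = 36705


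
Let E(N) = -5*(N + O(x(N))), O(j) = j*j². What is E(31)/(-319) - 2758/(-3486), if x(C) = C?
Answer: 37191233/79431 ≈ 468.22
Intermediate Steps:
O(j) = j³
E(N) = -5*N - 5*N³ (E(N) = -5*(N + N³) = -5*N - 5*N³)
E(31)/(-319) - 2758/(-3486) = (5*31*(-1 - 1*31²))/(-319) - 2758/(-3486) = (5*31*(-1 - 1*961))*(-1/319) - 2758*(-1/3486) = (5*31*(-1 - 961))*(-1/319) + 197/249 = (5*31*(-962))*(-1/319) + 197/249 = -149110*(-1/319) + 197/249 = 149110/319 + 197/249 = 37191233/79431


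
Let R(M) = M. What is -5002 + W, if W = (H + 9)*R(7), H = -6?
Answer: -4981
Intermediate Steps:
W = 21 (W = (-6 + 9)*7 = 3*7 = 21)
-5002 + W = -5002 + 21 = -4981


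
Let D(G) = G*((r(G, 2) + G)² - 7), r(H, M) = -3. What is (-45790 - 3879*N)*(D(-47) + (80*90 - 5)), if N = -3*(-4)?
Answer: 10154963888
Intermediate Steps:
N = 12
D(G) = G*(-7 + (-3 + G)²) (D(G) = G*((-3 + G)² - 7) = G*(-7 + (-3 + G)²))
(-45790 - 3879*N)*(D(-47) + (80*90 - 5)) = (-45790 - 3879*12)*(-47*(-7 + (-3 - 47)²) + (80*90 - 5)) = (-45790 - 46548)*(-47*(-7 + (-50)²) + (7200 - 5)) = -92338*(-47*(-7 + 2500) + 7195) = -92338*(-47*2493 + 7195) = -92338*(-117171 + 7195) = -92338*(-109976) = 10154963888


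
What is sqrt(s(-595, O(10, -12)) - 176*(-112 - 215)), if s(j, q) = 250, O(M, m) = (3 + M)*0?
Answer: sqrt(57802) ≈ 240.42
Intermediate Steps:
O(M, m) = 0
sqrt(s(-595, O(10, -12)) - 176*(-112 - 215)) = sqrt(250 - 176*(-112 - 215)) = sqrt(250 - 176*(-327)) = sqrt(250 + 57552) = sqrt(57802)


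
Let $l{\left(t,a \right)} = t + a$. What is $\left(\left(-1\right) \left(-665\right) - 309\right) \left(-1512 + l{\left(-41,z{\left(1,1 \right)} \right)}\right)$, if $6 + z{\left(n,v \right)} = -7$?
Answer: $-557496$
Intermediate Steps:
$z{\left(n,v \right)} = -13$ ($z{\left(n,v \right)} = -6 - 7 = -13$)
$l{\left(t,a \right)} = a + t$
$\left(\left(-1\right) \left(-665\right) - 309\right) \left(-1512 + l{\left(-41,z{\left(1,1 \right)} \right)}\right) = \left(\left(-1\right) \left(-665\right) - 309\right) \left(-1512 - 54\right) = \left(665 - 309\right) \left(-1512 - 54\right) = 356 \left(-1566\right) = -557496$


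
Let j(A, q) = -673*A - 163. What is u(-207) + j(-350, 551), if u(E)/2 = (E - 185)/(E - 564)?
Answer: 181484161/771 ≈ 2.3539e+5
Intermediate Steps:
u(E) = 2*(-185 + E)/(-564 + E) (u(E) = 2*((E - 185)/(E - 564)) = 2*((-185 + E)/(-564 + E)) = 2*(-185 + E)/(-564 + E))
j(A, q) = -163 - 673*A
u(-207) + j(-350, 551) = 2*(-185 - 207)/(-564 - 207) + (-163 - 673*(-350)) = 2*(-392)/(-771) + (-163 + 235550) = 2*(-1/771)*(-392) + 235387 = 784/771 + 235387 = 181484161/771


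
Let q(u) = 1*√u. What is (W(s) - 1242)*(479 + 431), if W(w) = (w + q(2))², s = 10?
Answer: -1037400 + 18200*√2 ≈ -1.0117e+6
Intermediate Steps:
q(u) = √u
W(w) = (w + √2)²
(W(s) - 1242)*(479 + 431) = ((10 + √2)² - 1242)*(479 + 431) = (-1242 + (10 + √2)²)*910 = -1130220 + 910*(10 + √2)²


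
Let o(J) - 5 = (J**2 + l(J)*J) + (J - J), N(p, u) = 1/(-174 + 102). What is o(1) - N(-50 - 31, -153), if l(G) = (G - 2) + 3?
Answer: 577/72 ≈ 8.0139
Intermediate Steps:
l(G) = 1 + G (l(G) = (-2 + G) + 3 = 1 + G)
N(p, u) = -1/72 (N(p, u) = 1/(-72) = -1/72)
o(J) = 5 + J**2 + J*(1 + J) (o(J) = 5 + ((J**2 + (1 + J)*J) + (J - J)) = 5 + ((J**2 + J*(1 + J)) + 0) = 5 + (J**2 + J*(1 + J)) = 5 + J**2 + J*(1 + J))
o(1) - N(-50 - 31, -153) = (5 + 1 + 2*1**2) - 1*(-1/72) = (5 + 1 + 2*1) + 1/72 = (5 + 1 + 2) + 1/72 = 8 + 1/72 = 577/72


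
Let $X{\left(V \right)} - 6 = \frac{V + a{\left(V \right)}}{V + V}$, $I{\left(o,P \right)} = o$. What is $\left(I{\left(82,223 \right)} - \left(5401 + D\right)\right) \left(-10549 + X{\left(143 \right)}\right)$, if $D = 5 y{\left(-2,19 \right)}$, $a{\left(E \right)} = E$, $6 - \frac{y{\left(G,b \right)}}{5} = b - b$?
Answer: $57654198$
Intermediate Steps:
$y{\left(G,b \right)} = 30$ ($y{\left(G,b \right)} = 30 - 5 \left(b - b\right) = 30 - 0 = 30 + 0 = 30$)
$D = 150$ ($D = 5 \cdot 30 = 150$)
$X{\left(V \right)} = 7$ ($X{\left(V \right)} = 6 + \frac{V + V}{V + V} = 6 + \frac{2 V}{2 V} = 6 + 2 V \frac{1}{2 V} = 6 + 1 = 7$)
$\left(I{\left(82,223 \right)} - \left(5401 + D\right)\right) \left(-10549 + X{\left(143 \right)}\right) = \left(82 - 5551\right) \left(-10549 + 7\right) = \left(82 - 5551\right) \left(-10542\right) = \left(-5469\right) \left(-10542\right) = 57654198$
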